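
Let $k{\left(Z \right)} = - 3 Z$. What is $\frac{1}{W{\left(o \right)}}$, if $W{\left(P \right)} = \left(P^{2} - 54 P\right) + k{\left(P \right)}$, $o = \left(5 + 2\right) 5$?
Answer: $- \frac{1}{770} \approx -0.0012987$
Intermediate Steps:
$o = 35$ ($o = 7 \cdot 5 = 35$)
$W{\left(P \right)} = P^{2} - 57 P$ ($W{\left(P \right)} = \left(P^{2} - 54 P\right) - 3 P = P^{2} - 57 P$)
$\frac{1}{W{\left(o \right)}} = \frac{1}{35 \left(-57 + 35\right)} = \frac{1}{35 \left(-22\right)} = \frac{1}{-770} = - \frac{1}{770}$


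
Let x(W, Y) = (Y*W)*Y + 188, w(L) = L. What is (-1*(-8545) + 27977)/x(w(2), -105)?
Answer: 18261/11119 ≈ 1.6423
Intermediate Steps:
x(W, Y) = 188 + W*Y² (x(W, Y) = (W*Y)*Y + 188 = W*Y² + 188 = 188 + W*Y²)
(-1*(-8545) + 27977)/x(w(2), -105) = (-1*(-8545) + 27977)/(188 + 2*(-105)²) = (8545 + 27977)/(188 + 2*11025) = 36522/(188 + 22050) = 36522/22238 = 36522*(1/22238) = 18261/11119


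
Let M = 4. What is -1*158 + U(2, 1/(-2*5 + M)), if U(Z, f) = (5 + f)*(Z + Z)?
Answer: -416/3 ≈ -138.67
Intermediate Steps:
U(Z, f) = 2*Z*(5 + f) (U(Z, f) = (5 + f)*(2*Z) = 2*Z*(5 + f))
-1*158 + U(2, 1/(-2*5 + M)) = -1*158 + 2*2*(5 + 1/(-2*5 + 4)) = -158 + 2*2*(5 + 1/(-10 + 4)) = -158 + 2*2*(5 + 1/(-6)) = -158 + 2*2*(5 - ⅙) = -158 + 2*2*(29/6) = -158 + 58/3 = -416/3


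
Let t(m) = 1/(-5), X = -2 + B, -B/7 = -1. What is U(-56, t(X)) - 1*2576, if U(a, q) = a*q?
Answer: -12824/5 ≈ -2564.8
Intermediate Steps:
B = 7 (B = -7*(-1) = 7)
X = 5 (X = -2 + 7 = 5)
t(m) = -⅕
U(-56, t(X)) - 1*2576 = -56*(-⅕) - 1*2576 = 56/5 - 2576 = -12824/5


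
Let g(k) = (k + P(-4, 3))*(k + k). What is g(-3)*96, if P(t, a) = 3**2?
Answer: -3456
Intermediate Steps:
P(t, a) = 9
g(k) = 2*k*(9 + k) (g(k) = (k + 9)*(k + k) = (9 + k)*(2*k) = 2*k*(9 + k))
g(-3)*96 = (2*(-3)*(9 - 3))*96 = (2*(-3)*6)*96 = -36*96 = -3456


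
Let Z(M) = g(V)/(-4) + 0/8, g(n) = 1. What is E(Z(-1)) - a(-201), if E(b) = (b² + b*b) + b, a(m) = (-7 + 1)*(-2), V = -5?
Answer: -97/8 ≈ -12.125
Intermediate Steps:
a(m) = 12 (a(m) = -6*(-2) = 12)
Z(M) = -¼ (Z(M) = 1/(-4) + 0/8 = 1*(-¼) + 0*(⅛) = -¼ + 0 = -¼)
E(b) = b + 2*b² (E(b) = (b² + b²) + b = 2*b² + b = b + 2*b²)
E(Z(-1)) - a(-201) = -(1 + 2*(-¼))/4 - 1*12 = -(1 - ½)/4 - 12 = -¼*½ - 12 = -⅛ - 12 = -97/8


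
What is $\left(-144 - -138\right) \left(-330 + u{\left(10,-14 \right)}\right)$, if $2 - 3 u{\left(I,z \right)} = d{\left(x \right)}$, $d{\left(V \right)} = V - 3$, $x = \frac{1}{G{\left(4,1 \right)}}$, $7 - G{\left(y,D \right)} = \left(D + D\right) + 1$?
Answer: $\frac{3941}{2} \approx 1970.5$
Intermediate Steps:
$G{\left(y,D \right)} = 6 - 2 D$ ($G{\left(y,D \right)} = 7 - \left(\left(D + D\right) + 1\right) = 7 - \left(2 D + 1\right) = 7 - \left(1 + 2 D\right) = 6 - 2 D$)
$x = \frac{1}{4}$ ($x = \frac{1}{6 - 2} = \frac{1}{4} \approx 0.25$)
$d{\left(V \right)} = -3 + V$
$u{\left(I,z \right)} = \frac{19}{12}$ ($u{\left(I,z \right)} = \frac{2}{3} - \frac{-3 + \frac{1}{4}}{3} = \frac{2}{3} - - \frac{11}{12} = \frac{2}{3} + \frac{11}{12} = \frac{19}{12}$)
$\left(-144 - -138\right) \left(-330 + u{\left(10,-14 \right)}\right) = \left(-144 - -138\right) \left(-330 + \frac{19}{12}\right) = \left(-144 + 138\right) \left(- \frac{3941}{12}\right) = \left(-6\right) \left(- \frac{3941}{12}\right) = \frac{3941}{2}$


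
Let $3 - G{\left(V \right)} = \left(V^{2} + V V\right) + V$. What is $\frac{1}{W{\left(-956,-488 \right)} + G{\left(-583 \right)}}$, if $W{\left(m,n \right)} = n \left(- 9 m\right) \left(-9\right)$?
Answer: $\frac{1}{37109576} \approx 2.6947 \cdot 10^{-8}$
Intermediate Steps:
$W{\left(m,n \right)} = 81 m n$ ($W{\left(m,n \right)} = - 9 m n \left(-9\right) = 81 m n$)
$G{\left(V \right)} = 3 - V - 2 V^{2}$ ($G{\left(V \right)} = 3 - \left(\left(V^{2} + V V\right) + V\right) = 3 - \left(\left(V^{2} + V^{2}\right) + V\right) = 3 - \left(2 V^{2} + V\right) = 3 - \left(V + 2 V^{2}\right) = 3 - V - 2 V^{2}$)
$\frac{1}{W{\left(-956,-488 \right)} + G{\left(-583 \right)}} = \frac{1}{81 \left(-956\right) \left(-488\right) - \left(-586 + 679778\right)} = \frac{1}{37788768 + \left(3 + 583 - 679778\right)} = \frac{1}{37788768 - 679192} = \frac{1}{37109576}$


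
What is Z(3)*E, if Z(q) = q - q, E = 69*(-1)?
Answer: 0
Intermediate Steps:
E = -69
Z(q) = 0
Z(3)*E = 0*(-69) = 0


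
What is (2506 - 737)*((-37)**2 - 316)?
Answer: 1862757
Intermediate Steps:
(2506 - 737)*((-37)**2 - 316) = 1769*(1369 - 316) = 1769*1053 = 1862757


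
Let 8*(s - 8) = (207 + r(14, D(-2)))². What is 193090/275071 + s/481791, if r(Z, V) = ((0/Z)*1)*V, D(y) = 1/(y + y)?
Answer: 756036315343/1060213857288 ≈ 0.71310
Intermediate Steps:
D(y) = 1/(2*y)
r(Z, V) = 0 (r(Z, V) = (0*1)*V = 0*V = 0)
s = 42913/8 (s = 8 + (207 + 0)²/8 = 8 + (⅛)*207² = 8 + (⅛)*42849 = 8 + 42849/8 = 42913/8 ≈ 5364.1)
193090/275071 + s/481791 = 193090/275071 + (42913/8)/481791 = 193090*(1/275071) + (42913/8)*(1/481791) = 193090/275071 + 42913/3854328 = 756036315343/1060213857288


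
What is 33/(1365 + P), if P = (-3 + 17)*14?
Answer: 33/1561 ≈ 0.021140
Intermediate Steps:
P = 196 (P = 14*14 = 196)
33/(1365 + P) = 33/(1365 + 196) = 33/1561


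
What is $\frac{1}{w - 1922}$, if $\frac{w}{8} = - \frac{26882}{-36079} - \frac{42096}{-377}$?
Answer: $- \frac{13601783}{13911298142} \approx -0.00097775$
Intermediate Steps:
$w = \frac{12231328784}{13601783}$ ($w = 8 \left(- \frac{26882}{-36079} - \frac{42096}{-377}\right) = 8 \left(\left(-26882\right) \left(- \frac{1}{36079}\right) - - \frac{42096}{377}\right) = 8 \left(\frac{26882}{36079} + \frac{42096}{377}\right) = 8 \cdot \frac{1528916098}{13601783} = \frac{12231328784}{13601783} \approx 899.24$)
$\frac{1}{w - 1922} = \frac{1}{\frac{12231328784}{13601783} - 1922} = \frac{1}{- \frac{13911298142}{13601783}} = - \frac{13601783}{13911298142}$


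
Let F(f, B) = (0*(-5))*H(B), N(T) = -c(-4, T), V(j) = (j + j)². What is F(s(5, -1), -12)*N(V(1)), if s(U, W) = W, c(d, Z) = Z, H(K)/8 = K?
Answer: 0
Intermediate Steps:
H(K) = 8*K
V(j) = 4*j² (V(j) = (2*j)² = 4*j²)
N(T) = -T
F(f, B) = 0 (F(f, B) = (0*(-5))*(8*B) = 0*(8*B) = 0)
F(s(5, -1), -12)*N(V(1)) = 0*(-4*1²) = 0*(-4) = 0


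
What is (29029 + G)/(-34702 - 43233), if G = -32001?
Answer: 2972/77935 ≈ 0.038134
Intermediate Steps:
(29029 + G)/(-34702 - 43233) = (29029 - 32001)/(-34702 - 43233) = -2972/(-77935) = -2972*(-1/77935) = 2972/77935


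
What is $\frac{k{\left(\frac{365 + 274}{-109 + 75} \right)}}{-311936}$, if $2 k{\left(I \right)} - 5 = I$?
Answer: $\frac{469}{21211648} \approx 2.2111 \cdot 10^{-5}$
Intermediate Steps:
$k{\left(I \right)} = \frac{5}{2} + \frac{I}{2}$
$\frac{k{\left(\frac{365 + 274}{-109 + 75} \right)}}{-311936} = \frac{\frac{5}{2} + \frac{\left(365 + 274\right) \frac{1}{-109 + 75}}{2}}{-311936} = \left(\frac{5}{2} + \frac{639 \frac{1}{-34}}{2}\right) \left(- \frac{1}{311936}\right) = \left(\frac{5}{2} + \frac{639 \left(- \frac{1}{34}\right)}{2}\right) \left(- \frac{1}{311936}\right) = \left(\frac{5}{2} + \frac{1}{2} \left(- \frac{639}{34}\right)\right) \left(- \frac{1}{311936}\right) = \left(\frac{5}{2} - \frac{639}{68}\right) \left(- \frac{1}{311936}\right) = \left(- \frac{469}{68}\right) \left(- \frac{1}{311936}\right) = \frac{469}{21211648}$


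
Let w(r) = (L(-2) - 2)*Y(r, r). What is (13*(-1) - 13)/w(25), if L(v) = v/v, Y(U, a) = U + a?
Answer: 13/25 ≈ 0.52000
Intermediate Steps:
L(v) = 1
w(r) = -2*r (w(r) = (1 - 2)*(r + r) = -2*r)
(13*(-1) - 13)/w(25) = (13*(-1) - 13)/((-2*25)) = (-13 - 13)/(-50) = -26*(-1/50) = 13/25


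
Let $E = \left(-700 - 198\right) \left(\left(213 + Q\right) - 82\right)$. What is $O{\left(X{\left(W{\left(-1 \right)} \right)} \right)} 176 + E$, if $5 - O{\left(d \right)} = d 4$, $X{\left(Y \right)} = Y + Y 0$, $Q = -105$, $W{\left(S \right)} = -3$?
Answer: $-20356$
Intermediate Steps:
$X{\left(Y \right)} = Y$ ($X{\left(Y \right)} = Y + 0 = Y$)
$O{\left(d \right)} = 5 - 4 d$ ($O{\left(d \right)} = 5 - d 4 = 5 - 4 d$)
$E = -23348$ ($E = \left(-700 - 198\right) \left(\left(213 - 105\right) - 82\right) = - 898 \left(108 - 82\right) = \left(-898\right) 26 = -23348$)
$O{\left(X{\left(W{\left(-1 \right)} \right)} \right)} 176 + E = \left(5 - -12\right) 176 - 23348 = \left(5 + 12\right) 176 - 23348 = 17 \cdot 176 - 23348 = 2992 - 23348 = -20356$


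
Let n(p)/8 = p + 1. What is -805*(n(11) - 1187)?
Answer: 878255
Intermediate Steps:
n(p) = 8 + 8*p (n(p) = 8*(p + 1) = 8*(1 + p) = 8 + 8*p)
-805*(n(11) - 1187) = -805*((8 + 8*11) - 1187) = -805*((8 + 88) - 1187) = -805*(96 - 1187) = -805*(-1091) = 878255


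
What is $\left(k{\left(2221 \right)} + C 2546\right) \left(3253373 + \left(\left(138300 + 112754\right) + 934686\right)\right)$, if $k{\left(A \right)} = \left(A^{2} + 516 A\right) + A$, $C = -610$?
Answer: $20100472350294$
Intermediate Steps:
$k{\left(A \right)} = A^{2} + 517 A$
$\left(k{\left(2221 \right)} + C 2546\right) \left(3253373 + \left(\left(138300 + 112754\right) + 934686\right)\right) = \left(2221 \left(517 + 2221\right) - 1553060\right) \left(3253373 + \left(\left(138300 + 112754\right) + 934686\right)\right) = \left(2221 \cdot 2738 - 1553060\right) \left(3253373 + \left(251054 + 934686\right)\right) = \left(6081098 - 1553060\right) \left(3253373 + 1185740\right) = 4528038 \cdot 4439113 = 20100472350294$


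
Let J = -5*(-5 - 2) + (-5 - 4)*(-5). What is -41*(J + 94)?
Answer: -7134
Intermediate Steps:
J = 80 (J = -5*(-7) - 9*(-5) = 35 + 45 = 80)
-41*(J + 94) = -41*(80 + 94) = -41*174 = -7134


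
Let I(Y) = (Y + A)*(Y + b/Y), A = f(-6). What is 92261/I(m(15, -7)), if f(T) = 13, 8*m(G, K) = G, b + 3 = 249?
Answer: 29523520/633437 ≈ 46.608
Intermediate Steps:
b = 246 (b = -3 + 249 = 246)
m(G, K) = G/8
A = 13
I(Y) = (13 + Y)*(Y + 246/Y) (I(Y) = (Y + 13)*(Y + 246/Y) = (13 + Y)*(Y + 246/Y))
92261/I(m(15, -7)) = 92261/(246 + ((⅛)*15)² + 13*((⅛)*15) + 3198/(((⅛)*15))) = 92261/(246 + (15/8)² + 13*(15/8) + 3198/(15/8)) = 92261/(246 + 225/64 + 195/8 + 3198*(8/15)) = 92261/(246 + 225/64 + 195/8 + 8528/5) = 92261/(633437/320) = 92261*(320/633437) = 29523520/633437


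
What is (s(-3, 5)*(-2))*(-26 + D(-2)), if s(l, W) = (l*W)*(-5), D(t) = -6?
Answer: 4800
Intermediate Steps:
s(l, W) = -5*W*l (s(l, W) = (W*l)*(-5) = -5*W*l)
(s(-3, 5)*(-2))*(-26 + D(-2)) = (-5*5*(-3)*(-2))*(-26 - 6) = (75*(-2))*(-32) = -150*(-32) = 4800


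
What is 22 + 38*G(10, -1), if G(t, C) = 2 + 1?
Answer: 136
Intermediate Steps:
G(t, C) = 3
22 + 38*G(10, -1) = 22 + 38*3 = 22 + 114 = 136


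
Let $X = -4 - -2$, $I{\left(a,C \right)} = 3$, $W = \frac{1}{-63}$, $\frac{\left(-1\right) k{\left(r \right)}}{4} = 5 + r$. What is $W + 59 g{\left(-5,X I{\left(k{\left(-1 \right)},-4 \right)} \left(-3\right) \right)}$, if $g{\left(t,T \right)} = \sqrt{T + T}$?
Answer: $\frac{22301}{63} \approx 353.98$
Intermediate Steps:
$k{\left(r \right)} = -20 - 4 r$ ($k{\left(r \right)} = - 4 \left(5 + r\right) = -20 - 4 r$)
$W = - \frac{1}{63} \approx -0.015873$
$X = -2$ ($X = -4 + 2 = -2$)
$g{\left(t,T \right)} = \sqrt{2} \sqrt{T}$ ($g{\left(t,T \right)} = \sqrt{2 T} = \sqrt{2} \sqrt{T}$)
$W + 59 g{\left(-5,X I{\left(k{\left(-1 \right)},-4 \right)} \left(-3\right) \right)} = - \frac{1}{63} + 59 \sqrt{2} \sqrt{\left(-2\right) 3 \left(-3\right)} = - \frac{1}{63} + 59 \sqrt{2} \sqrt{\left(-6\right) \left(-3\right)} = - \frac{1}{63} + 59 \sqrt{2} \sqrt{18} = - \frac{1}{63} + 59 \sqrt{2} \cdot 3 \sqrt{2} = - \frac{1}{63} + 59 \cdot 6 = - \frac{1}{63} + 354 = \frac{22301}{63}$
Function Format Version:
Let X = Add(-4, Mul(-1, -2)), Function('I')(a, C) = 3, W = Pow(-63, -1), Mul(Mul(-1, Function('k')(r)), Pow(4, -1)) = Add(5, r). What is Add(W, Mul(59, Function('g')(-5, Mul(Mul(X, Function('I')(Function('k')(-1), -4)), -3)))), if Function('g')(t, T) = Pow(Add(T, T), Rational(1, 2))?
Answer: Rational(22301, 63) ≈ 353.98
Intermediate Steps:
Function('k')(r) = Add(-20, Mul(-4, r)) (Function('k')(r) = Mul(-4, Add(5, r)) = Add(-20, Mul(-4, r)))
W = Rational(-1, 63) ≈ -0.015873
X = -2 (X = Add(-4, 2) = -2)
Function('g')(t, T) = Mul(Pow(2, Rational(1, 2)), Pow(T, Rational(1, 2))) (Function('g')(t, T) = Pow(Mul(2, T), Rational(1, 2)) = Mul(Pow(2, Rational(1, 2)), Pow(T, Rational(1, 2))))
Add(W, Mul(59, Function('g')(-5, Mul(Mul(X, Function('I')(Function('k')(-1), -4)), -3)))) = Add(Rational(-1, 63), Mul(59, Mul(Pow(2, Rational(1, 2)), Pow(Mul(Mul(-2, 3), -3), Rational(1, 2))))) = Add(Rational(-1, 63), Mul(59, Mul(Pow(2, Rational(1, 2)), Pow(Mul(-6, -3), Rational(1, 2))))) = Add(Rational(-1, 63), Mul(59, Mul(Pow(2, Rational(1, 2)), Pow(18, Rational(1, 2))))) = Add(Rational(-1, 63), Mul(59, Mul(Pow(2, Rational(1, 2)), Mul(3, Pow(2, Rational(1, 2)))))) = Add(Rational(-1, 63), Mul(59, 6)) = Add(Rational(-1, 63), 354) = Rational(22301, 63)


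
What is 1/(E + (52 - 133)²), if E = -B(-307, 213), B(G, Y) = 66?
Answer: 1/6495 ≈ 0.00015396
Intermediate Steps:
E = -66 (E = -1*66 = -66)
1/(E + (52 - 133)²) = 1/(-66 + (52 - 133)²) = 1/(-66 + (-81)²) = 1/(-66 + 6561) = 1/6495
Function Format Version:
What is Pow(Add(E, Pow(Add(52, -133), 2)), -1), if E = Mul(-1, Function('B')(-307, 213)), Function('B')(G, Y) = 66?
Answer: Rational(1, 6495) ≈ 0.00015396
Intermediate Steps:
E = -66 (E = Mul(-1, 66) = -66)
Pow(Add(E, Pow(Add(52, -133), 2)), -1) = Pow(Add(-66, Pow(Add(52, -133), 2)), -1) = Pow(Add(-66, Pow(-81, 2)), -1) = Pow(Add(-66, 6561), -1) = Pow(6495, -1) = Rational(1, 6495)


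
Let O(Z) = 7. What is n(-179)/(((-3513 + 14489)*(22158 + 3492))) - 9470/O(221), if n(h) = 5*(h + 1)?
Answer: -38087582489/28153440 ≈ -1352.9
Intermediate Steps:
n(h) = 5 + 5*h (n(h) = 5*(1 + h) = 5 + 5*h)
n(-179)/(((-3513 + 14489)*(22158 + 3492))) - 9470/O(221) = (5 + 5*(-179))/(((-3513 + 14489)*(22158 + 3492))) - 9470/7 = (5 - 895)/((10976*25650)) - 9470*1/7 = -890/281534400 - 9470/7 = -890*1/281534400 - 9470/7 = -89/28153440 - 9470/7 = -38087582489/28153440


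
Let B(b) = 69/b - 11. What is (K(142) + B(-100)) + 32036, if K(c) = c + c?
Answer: 3230831/100 ≈ 32308.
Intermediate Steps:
K(c) = 2*c
B(b) = -11 + 69/b
(K(142) + B(-100)) + 32036 = (2*142 + (-11 + 69/(-100))) + 32036 = (284 + (-11 + 69*(-1/100))) + 32036 = (284 + (-11 - 69/100)) + 32036 = (284 - 1169/100) + 32036 = 27231/100 + 32036 = 3230831/100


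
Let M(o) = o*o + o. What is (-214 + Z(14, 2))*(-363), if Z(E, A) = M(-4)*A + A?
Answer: 68244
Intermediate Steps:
M(o) = o + o² (M(o) = o² + o = o + o²)
Z(E, A) = 13*A (Z(E, A) = (-4*(1 - 4))*A + A = (-4*(-3))*A + A = 12*A + A = 13*A)
(-214 + Z(14, 2))*(-363) = (-214 + 13*2)*(-363) = (-214 + 26)*(-363) = -188*(-363) = 68244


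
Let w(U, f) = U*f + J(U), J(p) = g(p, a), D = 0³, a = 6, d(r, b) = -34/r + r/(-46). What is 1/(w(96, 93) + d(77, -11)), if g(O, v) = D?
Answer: 3542/31615483 ≈ 0.00011203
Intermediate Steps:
d(r, b) = -34/r - r/46 (d(r, b) = -34/r + r*(-1/46) = -34/r - r/46)
D = 0
g(O, v) = 0
J(p) = 0
w(U, f) = U*f (w(U, f) = U*f + 0 = U*f)
1/(w(96, 93) + d(77, -11)) = 1/(96*93 + (-34/77 - 1/46*77)) = 1/(8928 + (-34*1/77 - 77/46)) = 1/(8928 + (-34/77 - 77/46)) = 1/(8928 - 7493/3542) = 1/(31615483/3542) = 3542/31615483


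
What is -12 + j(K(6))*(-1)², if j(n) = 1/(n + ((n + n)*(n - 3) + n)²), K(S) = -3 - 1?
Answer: -32399/2700 ≈ -12.000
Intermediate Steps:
K(S) = -4
j(n) = 1/(n + (n + 2*n*(-3 + n))²) (j(n) = 1/(n + ((2*n)*(-3 + n) + n)²) = 1/(n + (2*n*(-3 + n) + n)²) = 1/(n + (n + 2*n*(-3 + n))²))
-12 + j(K(6))*(-1)² = -12 + (1/((-4)*(1 - 4*(-5 + 2*(-4))²)))*(-1)² = -12 - 1/(4*(1 - 4*(-5 - 8)²))*1 = -12 - 1/(4*(1 - 4*(-13)²))*1 = -12 - 1/(4*(1 - 4*169))*1 = -12 - 1/(4*(1 - 676))*1 = -12 - ¼/(-675)*1 = -12 - ¼*(-1/675)*1 = -12 + (1/2700)*1 = -12 + 1/2700 = -32399/2700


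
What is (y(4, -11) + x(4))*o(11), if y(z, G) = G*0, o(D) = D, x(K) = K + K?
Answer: 88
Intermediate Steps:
x(K) = 2*K
y(z, G) = 0
(y(4, -11) + x(4))*o(11) = (0 + 2*4)*11 = (0 + 8)*11 = 8*11 = 88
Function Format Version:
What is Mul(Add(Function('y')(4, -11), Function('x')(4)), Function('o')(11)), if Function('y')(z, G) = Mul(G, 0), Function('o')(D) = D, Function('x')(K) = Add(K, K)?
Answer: 88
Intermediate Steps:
Function('x')(K) = Mul(2, K)
Function('y')(z, G) = 0
Mul(Add(Function('y')(4, -11), Function('x')(4)), Function('o')(11)) = Mul(Add(0, Mul(2, 4)), 11) = Mul(Add(0, 8), 11) = Mul(8, 11) = 88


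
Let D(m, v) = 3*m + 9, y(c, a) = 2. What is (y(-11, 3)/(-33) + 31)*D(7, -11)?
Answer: 10210/11 ≈ 928.18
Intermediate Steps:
D(m, v) = 9 + 3*m
(y(-11, 3)/(-33) + 31)*D(7, -11) = (2/(-33) + 31)*(9 + 3*7) = (2*(-1/33) + 31)*(9 + 21) = (-2/33 + 31)*30 = (1021/33)*30 = 10210/11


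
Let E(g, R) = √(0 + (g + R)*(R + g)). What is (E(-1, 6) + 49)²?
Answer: 2916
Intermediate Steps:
E(g, R) = √((R + g)²) (E(g, R) = √(0 + (R + g)*(R + g)) = √(0 + (R + g)²) = √((R + g)²))
(E(-1, 6) + 49)² = (√((6 - 1)²) + 49)² = (√(5²) + 49)² = (√25 + 49)² = (5 + 49)² = 54² = 2916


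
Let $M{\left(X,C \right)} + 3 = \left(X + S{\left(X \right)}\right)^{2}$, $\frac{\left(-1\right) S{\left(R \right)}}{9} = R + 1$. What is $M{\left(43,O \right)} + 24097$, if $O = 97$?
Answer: $148703$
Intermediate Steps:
$S{\left(R \right)} = -9 - 9 R$ ($S{\left(R \right)} = - 9 \left(R + 1\right) = - 9 \left(1 + R\right) = -9 - 9 R$)
$M{\left(X,C \right)} = -3 + \left(-9 - 8 X\right)^{2}$ ($M{\left(X,C \right)} = -3 + \left(X - \left(9 + 9 X\right)\right)^{2} = -3 + \left(-9 - 8 X\right)^{2}$)
$M{\left(43,O \right)} + 24097 = \left(-3 + \left(9 + 8 \cdot 43\right)^{2}\right) + 24097 = \left(-3 + \left(9 + 344\right)^{2}\right) + 24097 = \left(-3 + 353^{2}\right) + 24097 = \left(-3 + 124609\right) + 24097 = 124606 + 24097 = 148703$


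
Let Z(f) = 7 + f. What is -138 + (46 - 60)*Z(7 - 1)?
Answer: -320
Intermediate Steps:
-138 + (46 - 60)*Z(7 - 1) = -138 + (46 - 60)*(7 + (7 - 1)) = -138 - 14*(7 + 6) = -138 - 14*13 = -138 - 182 = -320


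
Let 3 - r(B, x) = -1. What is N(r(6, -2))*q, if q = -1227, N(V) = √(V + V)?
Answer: -2454*√2 ≈ -3470.5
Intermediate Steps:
r(B, x) = 4 (r(B, x) = 3 - 1*(-1) = 3 + 1 = 4)
N(V) = √2*√V (N(V) = √(2*V) = √2*√V)
N(r(6, -2))*q = (√2*√4)*(-1227) = (√2*2)*(-1227) = (2*√2)*(-1227) = -2454*√2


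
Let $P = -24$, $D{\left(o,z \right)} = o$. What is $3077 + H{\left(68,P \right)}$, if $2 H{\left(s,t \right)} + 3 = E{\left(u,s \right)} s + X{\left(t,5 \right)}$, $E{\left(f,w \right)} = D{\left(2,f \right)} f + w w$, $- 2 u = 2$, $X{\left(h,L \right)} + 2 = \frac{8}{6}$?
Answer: $\frac{961339}{6} \approx 1.6022 \cdot 10^{5}$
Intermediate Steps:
$X{\left(h,L \right)} = - \frac{2}{3}$ ($X{\left(h,L \right)} = -2 + \frac{8}{6} = -2 + 8 \cdot \frac{1}{6} = -2 + \frac{4}{3} = - \frac{2}{3}$)
$u = -1$ ($u = \left(- \frac{1}{2}\right) 2 = -1$)
$E{\left(f,w \right)} = w^{2} + 2 f$ ($E{\left(f,w \right)} = 2 f + w w = 2 f + w^{2} = w^{2} + 2 f$)
$H{\left(s,t \right)} = - \frac{11}{6} + \frac{s \left(-2 + s^{2}\right)}{2}$ ($H{\left(s,t \right)} = - \frac{3}{2} + \frac{\left(s^{2} + 2 \left(-1\right)\right) s - \frac{2}{3}}{2} = - \frac{3}{2} + \frac{\left(s^{2} - 2\right) s - \frac{2}{3}}{2} = - \frac{3}{2} + \frac{\left(-2 + s^{2}\right) s - \frac{2}{3}}{2} = - \frac{3}{2} + \frac{s \left(-2 + s^{2}\right) - \frac{2}{3}}{2} = - \frac{3}{2} + \frac{- \frac{2}{3} + s \left(-2 + s^{2}\right)}{2} = - \frac{3}{2} + \left(- \frac{1}{3} + \frac{s \left(-2 + s^{2}\right)}{2}\right) = - \frac{11}{6} + \frac{s \left(-2 + s^{2}\right)}{2}$)
$3077 + H{\left(68,P \right)} = 3077 - \left(\frac{419}{6} - 157216\right) = 3077 - - \frac{942877}{6} = 3077 + \frac{942877}{6} = \frac{961339}{6}$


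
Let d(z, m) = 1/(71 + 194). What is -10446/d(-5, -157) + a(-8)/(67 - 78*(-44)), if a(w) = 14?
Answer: -9685896796/3499 ≈ -2.7682e+6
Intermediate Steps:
d(z, m) = 1/265
-10446/d(-5, -157) + a(-8)/(67 - 78*(-44)) = -10446/1/265 + 14/(67 - 78*(-44)) = -10446*265 + 14/(67 + 3432) = -2768190 + 14/3499 = -9685896796/3499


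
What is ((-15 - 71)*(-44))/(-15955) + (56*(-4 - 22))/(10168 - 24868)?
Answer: -231388/1675275 ≈ -0.13812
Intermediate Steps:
((-15 - 71)*(-44))/(-15955) + (56*(-4 - 22))/(10168 - 24868) = -86*(-44)*(-1/15955) + (56*(-26))/(-14700) = 3784*(-1/15955) - 1456*(-1/14700) = -3784/15955 + 52/525 = -231388/1675275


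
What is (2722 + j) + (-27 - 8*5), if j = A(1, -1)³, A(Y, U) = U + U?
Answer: 2647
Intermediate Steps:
A(Y, U) = 2*U
j = -8 (j = (2*(-1))³ = (-2)³ = -8)
(2722 + j) + (-27 - 8*5) = (2722 - 8) + (-27 - 8*5) = 2714 + (-27 - 40) = 2714 - 67 = 2647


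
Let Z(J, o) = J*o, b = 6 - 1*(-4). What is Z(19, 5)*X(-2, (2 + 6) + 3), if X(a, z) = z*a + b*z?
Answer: 8360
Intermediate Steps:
b = 10 (b = 6 + 4 = 10)
X(a, z) = 10*z + a*z (X(a, z) = z*a + 10*z = a*z + 10*z = 10*z + a*z)
Z(19, 5)*X(-2, (2 + 6) + 3) = (19*5)*(((2 + 6) + 3)*(10 - 2)) = 95*((8 + 3)*8) = 95*(11*8) = 95*88 = 8360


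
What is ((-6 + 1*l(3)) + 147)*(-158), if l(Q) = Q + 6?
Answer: -23700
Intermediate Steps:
l(Q) = 6 + Q
((-6 + 1*l(3)) + 147)*(-158) = ((-6 + 1*(6 + 3)) + 147)*(-158) = ((-6 + 1*9) + 147)*(-158) = ((-6 + 9) + 147)*(-158) = (3 + 147)*(-158) = 150*(-158) = -23700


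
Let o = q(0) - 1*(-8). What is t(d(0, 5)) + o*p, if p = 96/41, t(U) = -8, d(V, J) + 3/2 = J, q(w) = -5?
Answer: -40/41 ≈ -0.97561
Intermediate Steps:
d(V, J) = -3/2 + J
p = 96/41 (p = 96*(1/41) = 96/41 ≈ 2.3415)
o = 3 (o = -5 - 1*(-8) = -5 + 8 = 3)
t(d(0, 5)) + o*p = -8 + 3*(96/41) = -8 + 288/41 = -40/41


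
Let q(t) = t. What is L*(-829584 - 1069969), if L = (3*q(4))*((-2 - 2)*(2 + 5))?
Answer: 638249808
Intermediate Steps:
L = -336 (L = (3*4)*((-2 - 2)*(2 + 5)) = 12*(-4*7) = 12*(-28) = -336)
L*(-829584 - 1069969) = -336*(-829584 - 1069969) = -336*(-1899553) = 638249808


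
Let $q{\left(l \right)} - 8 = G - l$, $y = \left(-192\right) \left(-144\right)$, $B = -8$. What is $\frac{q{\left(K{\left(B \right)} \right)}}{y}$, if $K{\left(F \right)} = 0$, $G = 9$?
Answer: $\frac{17}{27648} \approx 0.00061487$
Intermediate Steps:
$y = 27648$
$q{\left(l \right)} = 17 - l$ ($q{\left(l \right)} = 8 - \left(-9 + l\right) = 17 - l$)
$\frac{q{\left(K{\left(B \right)} \right)}}{y} = \frac{17 - 0}{27648} = \left(17 + 0\right) \frac{1}{27648} = 17 \cdot \frac{1}{27648} = \frac{17}{27648}$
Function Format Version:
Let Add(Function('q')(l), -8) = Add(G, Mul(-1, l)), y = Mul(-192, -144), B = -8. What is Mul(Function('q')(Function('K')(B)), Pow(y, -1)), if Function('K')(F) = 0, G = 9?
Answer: Rational(17, 27648) ≈ 0.00061487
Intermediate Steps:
y = 27648
Function('q')(l) = Add(17, Mul(-1, l)) (Function('q')(l) = Add(8, Add(9, Mul(-1, l))) = Add(17, Mul(-1, l)))
Mul(Function('q')(Function('K')(B)), Pow(y, -1)) = Mul(Add(17, Mul(-1, 0)), Pow(27648, -1)) = Mul(Add(17, 0), Rational(1, 27648)) = Mul(17, Rational(1, 27648)) = Rational(17, 27648)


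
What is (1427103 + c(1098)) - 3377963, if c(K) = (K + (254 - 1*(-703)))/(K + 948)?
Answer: -1330485835/682 ≈ -1.9509e+6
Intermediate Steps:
c(K) = (957 + K)/(948 + K) (c(K) = (K + (254 + 703))/(948 + K) = (K + 957)/(948 + K) = (957 + K)/(948 + K))
(1427103 + c(1098)) - 3377963 = (1427103 + (957 + 1098)/(948 + 1098)) - 3377963 = (1427103 + 2055/2046) - 3377963 = (1427103 + (1/2046)*2055) - 3377963 = (1427103 + 685/682) - 3377963 = 973284931/682 - 3377963 = -1330485835/682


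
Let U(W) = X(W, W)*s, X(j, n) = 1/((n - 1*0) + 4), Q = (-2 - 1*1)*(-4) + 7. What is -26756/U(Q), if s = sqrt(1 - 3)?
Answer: 307694*I*sqrt(2) ≈ 4.3515e+5*I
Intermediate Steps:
s = I*sqrt(2) (s = sqrt(-2) = I*sqrt(2) ≈ 1.4142*I)
Q = 19 (Q = (-2 - 1)*(-4) + 7 = -3*(-4) + 7 = 12 + 7 = 19)
X(j, n) = 1/(4 + n) (X(j, n) = 1/((n + 0) + 4) = 1/(n + 4) = 1/(4 + n))
U(W) = I*sqrt(2)/(4 + W) (U(W) = (I*sqrt(2))/(4 + W) = I*sqrt(2)/(4 + W))
-26756/U(Q) = -26756*(-I*sqrt(2)*(4 + 19)/2) = -26756*(-23*I*sqrt(2)/2) = -(-307694)*I*sqrt(2) = 307694*I*sqrt(2)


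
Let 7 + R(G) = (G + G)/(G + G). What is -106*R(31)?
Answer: 636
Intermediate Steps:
R(G) = -6 (R(G) = -7 + (G + G)/(G + G) = -7 + (2*G)/((2*G)) = -7 + (2*G)*(1/(2*G)) = -7 + 1 = -6)
-106*R(31) = -106*(-6) = 636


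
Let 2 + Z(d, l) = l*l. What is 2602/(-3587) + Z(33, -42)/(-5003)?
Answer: -19338100/17945761 ≈ -1.0776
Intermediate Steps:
Z(d, l) = -2 + l**2 (Z(d, l) = -2 + l*l = -2 + l**2)
2602/(-3587) + Z(33, -42)/(-5003) = 2602/(-3587) + (-2 + (-42)**2)/(-5003) = 2602*(-1/3587) + (-2 + 1764)*(-1/5003) = -2602/3587 + 1762*(-1/5003) = -2602/3587 - 1762/5003 = -19338100/17945761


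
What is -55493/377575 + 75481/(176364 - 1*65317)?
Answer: 22337407404/41928571025 ≈ 0.53275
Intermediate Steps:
-55493/377575 + 75481/(176364 - 1*65317) = -55493*1/377575 + 75481/(176364 - 65317) = -55493/377575 + 75481/111047 = 22337407404/41928571025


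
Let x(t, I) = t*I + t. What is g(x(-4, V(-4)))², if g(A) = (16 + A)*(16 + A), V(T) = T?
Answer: 614656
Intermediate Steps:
x(t, I) = t + I*t (x(t, I) = I*t + t = t + I*t)
g(A) = (16 + A)²
g(x(-4, V(-4)))² = ((16 - 4*(1 - 4))²)² = ((16 - 4*(-3))²)² = ((16 + 12)²)² = (28²)² = 784² = 614656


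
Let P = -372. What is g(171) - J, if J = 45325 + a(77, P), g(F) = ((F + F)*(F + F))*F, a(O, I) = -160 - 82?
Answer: 19955761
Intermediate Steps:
a(O, I) = -242
g(F) = 4*F³ (g(F) = ((2*F)*(2*F))*F = (4*F²)*F = 4*F³)
J = 45083 (J = 45325 - 242 = 45083)
g(171) - J = 4*171³ - 1*45083 = 4*5000211 - 45083 = 20000844 - 45083 = 19955761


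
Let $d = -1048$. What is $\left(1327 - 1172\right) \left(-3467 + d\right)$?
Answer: $-699825$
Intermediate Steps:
$\left(1327 - 1172\right) \left(-3467 + d\right) = \left(1327 - 1172\right) \left(-3467 - 1048\right) = 155 \left(-4515\right) = -699825$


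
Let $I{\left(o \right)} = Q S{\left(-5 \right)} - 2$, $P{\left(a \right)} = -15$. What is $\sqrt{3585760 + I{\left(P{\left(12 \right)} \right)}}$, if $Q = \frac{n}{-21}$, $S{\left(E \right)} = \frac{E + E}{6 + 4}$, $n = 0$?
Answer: $\sqrt{3585758} \approx 1893.6$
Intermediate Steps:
$S{\left(E \right)} = \frac{E}{5}$ ($S{\left(E \right)} = \frac{2 E}{10} = 2 E \frac{1}{10} = \frac{E}{5}$)
$Q = 0$ ($Q = \frac{0}{-21} = 0 \left(- \frac{1}{21}\right) = 0$)
$I{\left(o \right)} = -2$ ($I{\left(o \right)} = 0 \cdot \frac{1}{5} \left(-5\right) - 2 = 0 \left(-1\right) - 2 = 0 - 2 = -2$)
$\sqrt{3585760 + I{\left(P{\left(12 \right)} \right)}} = \sqrt{3585760 - 2} = \sqrt{3585758}$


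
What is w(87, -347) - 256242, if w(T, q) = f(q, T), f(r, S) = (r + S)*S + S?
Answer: -278775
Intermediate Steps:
f(r, S) = S + S*(S + r) (f(r, S) = (S + r)*S + S = S*(S + r) + S = S + S*(S + r))
w(T, q) = T*(1 + T + q)
w(87, -347) - 256242 = 87*(1 + 87 - 347) - 256242 = 87*(-259) - 256242 = -22533 - 256242 = -278775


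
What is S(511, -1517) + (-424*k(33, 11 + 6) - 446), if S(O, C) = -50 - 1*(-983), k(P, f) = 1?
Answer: 63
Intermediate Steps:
S(O, C) = 933 (S(O, C) = -50 + 983 = 933)
S(511, -1517) + (-424*k(33, 11 + 6) - 446) = 933 + (-424*1 - 446) = 933 + (-424 - 446) = 933 - 870 = 63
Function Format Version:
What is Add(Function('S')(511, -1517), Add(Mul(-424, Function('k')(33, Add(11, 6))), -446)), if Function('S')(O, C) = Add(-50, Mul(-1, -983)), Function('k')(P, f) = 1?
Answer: 63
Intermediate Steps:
Function('S')(O, C) = 933 (Function('S')(O, C) = Add(-50, 983) = 933)
Add(Function('S')(511, -1517), Add(Mul(-424, Function('k')(33, Add(11, 6))), -446)) = Add(933, Add(Mul(-424, 1), -446)) = Add(933, Add(-424, -446)) = Add(933, -870) = 63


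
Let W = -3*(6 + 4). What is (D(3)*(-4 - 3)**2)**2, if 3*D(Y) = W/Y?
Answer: 240100/9 ≈ 26678.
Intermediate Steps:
W = -30 (W = -3*10 = -30)
D(Y) = -10/Y (D(Y) = (-30/Y)/3 = -10/Y)
(D(3)*(-4 - 3)**2)**2 = ((-10/3)*(-4 - 3)**2)**2 = (-10*1/3*(-7)**2)**2 = (-10/3*49)**2 = (-490/3)**2 = 240100/9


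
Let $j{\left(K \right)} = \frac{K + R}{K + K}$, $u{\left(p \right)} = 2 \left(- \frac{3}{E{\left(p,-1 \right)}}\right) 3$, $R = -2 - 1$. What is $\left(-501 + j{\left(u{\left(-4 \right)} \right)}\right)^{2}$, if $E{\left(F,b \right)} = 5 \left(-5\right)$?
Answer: $\frac{36372961}{144} \approx 2.5259 \cdot 10^{5}$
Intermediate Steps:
$E{\left(F,b \right)} = -25$
$R = -3$
$u{\left(p \right)} = \frac{18}{25}$ ($u{\left(p \right)} = 2 \left(- \frac{3}{-25}\right) 3 = 2 \left(\left(-3\right) \left(- \frac{1}{25}\right)\right) 3 = 2 \cdot \frac{3}{25} \cdot 3 = \frac{6}{25} \cdot 3 = \frac{18}{25}$)
$j{\left(K \right)} = \frac{-3 + K}{2 K}$ ($j{\left(K \right)} = \frac{K - 3}{K + K} = \frac{-3 + K}{2 K}$)
$\left(-501 + j{\left(u{\left(-4 \right)} \right)}\right)^{2} = \left(-501 + \frac{-3 + \frac{18}{25}}{2 \cdot \frac{18}{25}}\right)^{2} = \left(-501 + \frac{1}{2} \cdot \frac{25}{18} \left(- \frac{57}{25}\right)\right)^{2} = \left(-501 - \frac{19}{12}\right)^{2} = \left(- \frac{6031}{12}\right)^{2} = \frac{36372961}{144}$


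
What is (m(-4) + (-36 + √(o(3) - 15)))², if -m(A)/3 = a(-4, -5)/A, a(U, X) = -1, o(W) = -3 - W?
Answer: 21273/16 - 147*I*√21/2 ≈ 1329.6 - 336.82*I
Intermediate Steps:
m(A) = 3/A (m(A) = -(-3)/A = 3/A)
(m(-4) + (-36 + √(o(3) - 15)))² = (3/(-4) + (-36 + √((-3 - 1*3) - 15)))² = (3*(-¼) + (-36 + √((-3 - 3) - 15)))² = (-¾ + (-36 + √(-6 - 15)))² = (-¾ + (-36 + √(-21)))² = (-¾ + (-36 + I*√21))² = (-147/4 + I*√21)²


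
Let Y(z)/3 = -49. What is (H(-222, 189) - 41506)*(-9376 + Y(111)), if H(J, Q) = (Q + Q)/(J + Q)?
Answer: 4349077916/11 ≈ 3.9537e+8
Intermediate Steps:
Y(z) = -147 (Y(z) = 3*(-49) = -147)
H(J, Q) = 2*Q/(J + Q) (H(J, Q) = (2*Q)/(J + Q) = 2*Q/(J + Q))
(H(-222, 189) - 41506)*(-9376 + Y(111)) = (2*189/(-222 + 189) - 41506)*(-9376 - 147) = (2*189/(-33) - 41506)*(-9523) = (2*189*(-1/33) - 41506)*(-9523) = (-126/11 - 41506)*(-9523) = -456692/11*(-9523) = 4349077916/11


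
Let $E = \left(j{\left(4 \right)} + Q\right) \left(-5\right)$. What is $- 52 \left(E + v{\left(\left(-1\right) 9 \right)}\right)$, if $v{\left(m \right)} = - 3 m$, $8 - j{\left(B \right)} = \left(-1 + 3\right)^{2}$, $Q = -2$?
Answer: $-884$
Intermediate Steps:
$j{\left(B \right)} = 4$ ($j{\left(B \right)} = 8 - \left(-1 + 3\right)^{2} = 8 - 2^{2} = 8 - 4 = 4$)
$E = -10$ ($E = \left(4 - 2\right) \left(-5\right) = 2 \left(-5\right) = -10$)
$- 52 \left(E + v{\left(\left(-1\right) 9 \right)}\right) = - 52 \left(-10 - 3 \left(\left(-1\right) 9\right)\right) = - 52 \left(-10 - -27\right) = - 52 \left(-10 + 27\right) = \left(-52\right) 17 = -884$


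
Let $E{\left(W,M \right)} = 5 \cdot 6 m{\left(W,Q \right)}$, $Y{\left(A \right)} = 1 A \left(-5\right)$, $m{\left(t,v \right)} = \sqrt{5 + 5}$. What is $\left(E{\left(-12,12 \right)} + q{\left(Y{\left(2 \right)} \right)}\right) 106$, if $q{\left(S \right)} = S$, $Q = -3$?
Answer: $-1060 + 3180 \sqrt{10} \approx 8996.0$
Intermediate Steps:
$m{\left(t,v \right)} = \sqrt{10}$
$Y{\left(A \right)} = - 5 A$ ($Y{\left(A \right)} = A \left(-5\right) = - 5 A$)
$E{\left(W,M \right)} = 30 \sqrt{10}$ ($E{\left(W,M \right)} = 5 \cdot 6 \sqrt{10} = 30 \sqrt{10}$)
$\left(E{\left(-12,12 \right)} + q{\left(Y{\left(2 \right)} \right)}\right) 106 = \left(30 \sqrt{10} - 10\right) 106 = \left(-10 + 30 \sqrt{10}\right) 106 = -1060 + 3180 \sqrt{10}$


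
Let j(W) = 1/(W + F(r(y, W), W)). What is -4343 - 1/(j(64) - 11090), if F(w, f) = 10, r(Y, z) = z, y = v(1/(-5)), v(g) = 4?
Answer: -3564121963/820659 ≈ -4343.0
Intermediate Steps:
y = 4
j(W) = 1/(10 + W) (j(W) = 1/(W + 10) = 1/(10 + W))
-4343 - 1/(j(64) - 11090) = -4343 - 1/(1/(10 + 64) - 11090) = -4343 - 1/(1/74 - 11090) = -4343 - 1/(-820659/74) = -4343 - 1*(-74/820659) = -4343 + 74/820659 = -3564121963/820659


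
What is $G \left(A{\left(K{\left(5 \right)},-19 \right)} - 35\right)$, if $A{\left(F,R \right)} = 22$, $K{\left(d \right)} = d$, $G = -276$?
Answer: $3588$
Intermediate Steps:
$G \left(A{\left(K{\left(5 \right)},-19 \right)} - 35\right) = - 276 \left(22 - 35\right) = \left(-276\right) \left(-13\right) = 3588$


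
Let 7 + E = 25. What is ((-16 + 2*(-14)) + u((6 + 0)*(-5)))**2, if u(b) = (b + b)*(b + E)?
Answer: 456976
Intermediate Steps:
E = 18 (E = -7 + 25 = 18)
u(b) = 2*b*(18 + b) (u(b) = (b + b)*(b + 18) = (2*b)*(18 + b) = 2*b*(18 + b))
((-16 + 2*(-14)) + u((6 + 0)*(-5)))**2 = ((-16 + 2*(-14)) + 2*((6 + 0)*(-5))*(18 + (6 + 0)*(-5)))**2 = ((-16 - 28) + 2*(6*(-5))*(18 + 6*(-5)))**2 = (-44 + 2*(-30)*(18 - 30))**2 = (-44 + 2*(-30)*(-12))**2 = (-44 + 720)**2 = 676**2 = 456976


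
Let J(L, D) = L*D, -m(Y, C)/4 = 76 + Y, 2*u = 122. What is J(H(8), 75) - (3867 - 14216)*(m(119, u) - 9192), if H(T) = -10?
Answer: -103200978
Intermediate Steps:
u = 61 (u = (1/2)*122 = 61)
m(Y, C) = -304 - 4*Y (m(Y, C) = -4*(76 + Y) = -304 - 4*Y)
J(L, D) = D*L
J(H(8), 75) - (3867 - 14216)*(m(119, u) - 9192) = 75*(-10) - (3867 - 14216)*((-304 - 4*119) - 9192) = -750 - (-10349)*((-304 - 476) - 9192) = -750 - (-10349)*(-780 - 9192) = -750 - (-10349)*(-9972) = -750 - 1*103200228 = -750 - 103200228 = -103200978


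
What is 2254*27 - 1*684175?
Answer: -623317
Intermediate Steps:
2254*27 - 1*684175 = 60858 - 684175 = -623317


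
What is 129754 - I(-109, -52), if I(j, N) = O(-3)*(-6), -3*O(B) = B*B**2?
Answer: 129808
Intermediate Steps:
O(B) = -B**3/3 (O(B) = -B*B**2/3 = -B**3/3)
I(j, N) = -54 (I(j, N) = -1/3*(-3)**3*(-6) = -1/3*(-27)*(-6) = 9*(-6) = -54)
129754 - I(-109, -52) = 129754 - 1*(-54) = 129754 + 54 = 129808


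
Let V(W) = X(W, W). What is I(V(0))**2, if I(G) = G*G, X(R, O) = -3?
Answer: 81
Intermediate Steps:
V(W) = -3
I(G) = G**2
I(V(0))**2 = ((-3)**2)**2 = 9**2 = 81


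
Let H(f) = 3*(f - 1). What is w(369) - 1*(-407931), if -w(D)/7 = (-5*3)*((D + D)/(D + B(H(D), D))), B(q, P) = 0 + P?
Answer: 408036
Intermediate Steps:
H(f) = -3 + 3*f (H(f) = 3*(-1 + f) = -3 + 3*f)
B(q, P) = P
w(D) = 105 (w(D) = -7*(-5*3)*(D + D)/(D + D) = -(-105)*(2*D)/((2*D)) = -(-105)*(2*D)*(1/(2*D)) = -(-105) = -7*(-15) = 105)
w(369) - 1*(-407931) = 105 - 1*(-407931) = 105 + 407931 = 408036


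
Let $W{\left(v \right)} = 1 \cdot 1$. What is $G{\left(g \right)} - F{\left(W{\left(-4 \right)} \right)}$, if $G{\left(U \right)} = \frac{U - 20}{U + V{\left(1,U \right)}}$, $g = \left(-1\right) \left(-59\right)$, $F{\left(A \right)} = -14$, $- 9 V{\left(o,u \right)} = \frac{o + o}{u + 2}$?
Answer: $\frac{474857}{32389} \approx 14.661$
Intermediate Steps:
$W{\left(v \right)} = 1$
$V{\left(o,u \right)} = - \frac{2 o}{9 \left(2 + u\right)}$ ($V{\left(o,u \right)} = - \frac{\left(o + o\right) \frac{1}{u + 2}}{9} = - \frac{2 o \frac{1}{2 + u}}{9} = - \frac{2 o}{9 \left(2 + u\right)}$)
$g = 59$
$G{\left(U \right)} = \frac{-20 + U}{U - \frac{2}{18 + 9 U}}$ ($G{\left(U \right)} = \frac{U - 20}{U - \frac{2}{18 + 9 U}} = \frac{-20 + U}{U - \frac{2}{18 + 9 U}}$)
$G{\left(g \right)} - F{\left(W{\left(-4 \right)} \right)} = \frac{9 \left(-20 + 59\right) \left(2 + 59\right)}{-2 + 9 \cdot 59 \left(2 + 59\right)} - -14 = 9 \frac{1}{-2 + 9 \cdot 59 \cdot 61} \cdot 39 \cdot 61 + 14 = 9 \frac{1}{-2 + 32391} \cdot 39 \cdot 61 + 14 = 9 \cdot \frac{1}{32389} \cdot 39 \cdot 61 + 14 = \frac{21411}{32389} + 14 = \frac{474857}{32389}$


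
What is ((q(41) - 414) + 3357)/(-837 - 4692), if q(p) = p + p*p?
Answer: -1555/1843 ≈ -0.84373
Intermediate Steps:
q(p) = p + p²
((q(41) - 414) + 3357)/(-837 - 4692) = ((41*(1 + 41) - 414) + 3357)/(-837 - 4692) = ((41*42 - 414) + 3357)/(-5529) = ((1722 - 414) + 3357)*(-1/5529) = (1308 + 3357)*(-1/5529) = 4665*(-1/5529) = -1555/1843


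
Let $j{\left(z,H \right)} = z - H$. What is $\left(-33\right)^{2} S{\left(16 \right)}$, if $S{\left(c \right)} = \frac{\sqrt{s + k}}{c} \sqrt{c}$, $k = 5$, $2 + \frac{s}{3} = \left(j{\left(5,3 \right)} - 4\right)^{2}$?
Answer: $\frac{1089 \sqrt{11}}{4} \approx 902.95$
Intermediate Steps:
$s = 6$ ($s = -6 + 3 \left(\left(5 - 3\right) - 4\right)^{2} = -6 + 3 \left(2 - 4\right)^{2} = -6 + 3 \left(-2\right)^{2} = -6 + 3 \cdot 4 = -6 + 12 = 6$)
$S{\left(c \right)} = \frac{\sqrt{11}}{\sqrt{c}}$ ($S{\left(c \right)} = \frac{\sqrt{6 + 5}}{c} \sqrt{c} = \frac{\sqrt{11}}{c} \sqrt{c} = \frac{\sqrt{11}}{\sqrt{c}}$)
$\left(-33\right)^{2} S{\left(16 \right)} = \left(-33\right)^{2} \frac{\sqrt{11}}{4} = 1089 \sqrt{11} \cdot \frac{1}{4} = 1089 \frac{\sqrt{11}}{4} = \frac{1089 \sqrt{11}}{4}$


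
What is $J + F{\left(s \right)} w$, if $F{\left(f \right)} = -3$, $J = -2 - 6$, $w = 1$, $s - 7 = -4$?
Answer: $-11$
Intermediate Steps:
$s = 3$ ($s = 7 - 4 = 3$)
$J = -8$
$J + F{\left(s \right)} w = -8 - 3 = -11$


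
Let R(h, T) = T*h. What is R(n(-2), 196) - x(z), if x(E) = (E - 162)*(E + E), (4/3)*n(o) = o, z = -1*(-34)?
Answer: 8410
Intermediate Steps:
z = 34
n(o) = 3*o/4
x(E) = 2*E*(-162 + E) (x(E) = (-162 + E)*(2*E) = 2*E*(-162 + E))
R(n(-2), 196) - x(z) = 196*((3/4)*(-2)) - 2*34*(-162 + 34) = 196*(-3/2) - 2*34*(-128) = -294 - 1*(-8704) = -294 + 8704 = 8410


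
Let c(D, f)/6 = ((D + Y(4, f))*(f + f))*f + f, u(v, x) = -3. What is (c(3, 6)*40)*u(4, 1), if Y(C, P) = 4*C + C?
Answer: -1196640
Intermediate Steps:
Y(C, P) = 5*C
c(D, f) = 6*f + 12*f²*(20 + D) (c(D, f) = 6*(((D + 5*4)*(f + f))*f + f) = 6*(((D + 20)*(2*f))*f + f) = 6*(((20 + D)*(2*f))*f + f) = 6*((2*f*(20 + D))*f + f) = 6*(2*f²*(20 + D) + f) = 6*(f + 2*f²*(20 + D)) = 6*f + 12*f²*(20 + D))
(c(3, 6)*40)*u(4, 1) = ((6*6*(1 + 40*6 + 2*3*6))*40)*(-3) = ((6*6*(1 + 240 + 36))*40)*(-3) = ((6*6*277)*40)*(-3) = (9972*40)*(-3) = 398880*(-3) = -1196640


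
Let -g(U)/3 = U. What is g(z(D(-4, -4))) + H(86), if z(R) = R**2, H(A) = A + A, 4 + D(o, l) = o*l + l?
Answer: -20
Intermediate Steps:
D(o, l) = -4 + l + l*o (D(o, l) = -4 + (o*l + l) = -4 + (l*o + l) = -4 + (l + l*o) = -4 + l + l*o)
H(A) = 2*A
g(U) = -3*U
g(z(D(-4, -4))) + H(86) = -3*(-4 - 4 - 4*(-4))**2 + 2*86 = -3*(-4 - 4 + 16)**2 + 172 = -3*8**2 + 172 = -3*64 + 172 = -192 + 172 = -20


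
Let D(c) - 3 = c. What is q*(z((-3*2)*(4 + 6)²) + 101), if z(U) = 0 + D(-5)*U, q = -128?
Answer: -166528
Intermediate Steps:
D(c) = 3 + c
z(U) = -2*U (z(U) = 0 + (3 - 5)*U = 0 - 2*U = -2*U)
q*(z((-3*2)*(4 + 6)²) + 101) = -128*(-2*(-3*2)*(4 + 6)² + 101) = -128*(-(-12)*10² + 101) = -128*(-(-12)*100 + 101) = -128*(-2*(-600) + 101) = -128*(1200 + 101) = -128*1301 = -166528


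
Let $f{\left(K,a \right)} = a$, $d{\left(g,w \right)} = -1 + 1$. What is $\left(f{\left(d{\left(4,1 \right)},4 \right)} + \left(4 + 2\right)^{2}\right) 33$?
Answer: $1320$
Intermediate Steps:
$d{\left(g,w \right)} = 0$
$\left(f{\left(d{\left(4,1 \right)},4 \right)} + \left(4 + 2\right)^{2}\right) 33 = \left(4 + \left(4 + 2\right)^{2}\right) 33 = \left(4 + 6^{2}\right) 33 = \left(4 + 36\right) 33 = 40 \cdot 33 = 1320$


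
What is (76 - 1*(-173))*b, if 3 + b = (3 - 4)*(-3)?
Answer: 0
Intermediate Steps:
b = 0 (b = -3 + (3 - 4)*(-3) = -3 - 1*(-3) = -3 + 3 = 0)
(76 - 1*(-173))*b = (76 - 1*(-173))*0 = (76 + 173)*0 = 249*0 = 0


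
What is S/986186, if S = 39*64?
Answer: 1248/493093 ≈ 0.0025310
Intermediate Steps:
S = 2496
S/986186 = 2496/986186 = 2496*(1/986186) = 1248/493093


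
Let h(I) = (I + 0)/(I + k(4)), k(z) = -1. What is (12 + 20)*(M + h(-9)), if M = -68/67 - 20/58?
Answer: -142928/9715 ≈ -14.712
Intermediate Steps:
h(I) = I/(-1 + I) (h(I) = (I + 0)/(I - 1) = I/(-1 + I))
M = -2642/1943 (M = -68*1/67 - 20*1/58 = -68/67 - 10/29 = -2642/1943 ≈ -1.3598)
(12 + 20)*(M + h(-9)) = (12 + 20)*(-2642/1943 - 9/(-1 - 9)) = 32*(-2642/1943 - 9/(-10)) = 32*(-2642/1943 - 9*(-⅒)) = 32*(-2642/1943 + 9/10) = 32*(-8933/19430) = -142928/9715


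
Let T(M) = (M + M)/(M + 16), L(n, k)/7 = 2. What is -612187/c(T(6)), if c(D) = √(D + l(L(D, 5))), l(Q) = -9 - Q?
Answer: 612187*I*√2717/247 ≈ 1.2919e+5*I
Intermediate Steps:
L(n, k) = 14 (L(n, k) = 7*2 = 14)
T(M) = 2*M/(16 + M) (T(M) = (2*M)/(16 + M) = 2*M/(16 + M))
c(D) = √(-23 + D) (c(D) = √(D + (-9 - 1*14)) = √(D + (-9 - 14)) = √(D - 23) = √(-23 + D))
-612187/c(T(6)) = -612187/√(-23 + 2*6/(16 + 6)) = -612187/√(-23 + 2*6/22) = -612187/√(-23 + 2*6*(1/22)) = -612187/√(-23 + 6/11) = -612187*(-I*√2717/247) = -(-612187)*I*√2717/247 = 612187*I*√2717/247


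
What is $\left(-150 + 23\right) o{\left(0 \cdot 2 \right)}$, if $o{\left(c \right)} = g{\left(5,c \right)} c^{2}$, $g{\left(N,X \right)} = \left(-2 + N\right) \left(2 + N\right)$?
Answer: $0$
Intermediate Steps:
$o{\left(c \right)} = 21 c^{2}$ ($o{\left(c \right)} = \left(-4 + 5^{2}\right) c^{2} = \left(-4 + 25\right) c^{2} = 21 c^{2}$)
$\left(-150 + 23\right) o{\left(0 \cdot 2 \right)} = \left(-150 + 23\right) 21 \left(0 \cdot 2\right)^{2} = - 127 \cdot 21 \cdot 0^{2} = - 127 \cdot 21 \cdot 0 = \left(-127\right) 0 = 0$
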